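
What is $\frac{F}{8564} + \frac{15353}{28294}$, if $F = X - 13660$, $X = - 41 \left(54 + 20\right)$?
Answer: $- \frac{42607118}{30288727} \approx -1.4067$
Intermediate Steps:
$X = -3034$ ($X = \left(-41\right) 74 = -3034$)
$F = -16694$ ($F = -3034 - 13660 = -16694$)
$\frac{F}{8564} + \frac{15353}{28294} = - \frac{16694}{8564} + \frac{15353}{28294} = \left(-16694\right) \frac{1}{8564} + 15353 \cdot \frac{1}{28294} = - \frac{8347}{4282} + \frac{15353}{28294} = - \frac{42607118}{30288727}$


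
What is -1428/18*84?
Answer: -6664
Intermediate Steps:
-1428/18*84 = -34*7/3*84 = -238/3*84 = -6664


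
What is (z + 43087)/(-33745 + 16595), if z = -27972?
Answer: -3023/3430 ≈ -0.88134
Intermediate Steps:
(z + 43087)/(-33745 + 16595) = (-27972 + 43087)/(-33745 + 16595) = 15115/(-17150) = 15115*(-1/17150) = -3023/3430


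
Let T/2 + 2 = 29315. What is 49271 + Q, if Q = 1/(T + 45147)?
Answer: 5112999484/103773 ≈ 49271.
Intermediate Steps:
T = 58626 (T = -4 + 2*29315 = -4 + 58630 = 58626)
Q = 1/103773 (Q = 1/(58626 + 45147) = 1/103773 ≈ 9.6364e-6)
49271 + Q = 49271 + 1/103773 = 5112999484/103773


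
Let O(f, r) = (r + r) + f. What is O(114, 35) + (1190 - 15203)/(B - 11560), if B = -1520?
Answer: 806911/4360 ≈ 185.07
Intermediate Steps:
O(f, r) = f + 2*r (O(f, r) = 2*r + f = f + 2*r)
O(114, 35) + (1190 - 15203)/(B - 11560) = (114 + 2*35) + (1190 - 15203)/(-1520 - 11560) = (114 + 70) - 14013/(-13080) = 184 - 14013*(-1/13080) = 184 + 4671/4360 = 806911/4360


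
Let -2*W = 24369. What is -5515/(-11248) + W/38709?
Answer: 25476293/145132944 ≈ 0.17554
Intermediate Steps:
W = -24369/2 (W = -½*24369 = -24369/2 ≈ -12185.)
-5515/(-11248) + W/38709 = -5515/(-11248) - 24369/2/38709 = -5515*(-1/11248) - 24369/2*1/38709 = 5515/11248 - 8123/25806 = 25476293/145132944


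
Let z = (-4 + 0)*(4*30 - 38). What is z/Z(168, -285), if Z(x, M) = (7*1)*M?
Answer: 328/1995 ≈ 0.16441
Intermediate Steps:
z = -328 (z = -4*(120 - 38) = -4*82 = -328)
Z(x, M) = 7*M
z/Z(168, -285) = -328/(7*(-285)) = -328/(-1995) = -328*(-1/1995) = 328/1995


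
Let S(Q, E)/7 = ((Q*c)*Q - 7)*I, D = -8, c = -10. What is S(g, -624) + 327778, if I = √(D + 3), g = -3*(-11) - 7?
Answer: 327778 - 47369*I*√5 ≈ 3.2778e+5 - 1.0592e+5*I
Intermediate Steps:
g = 26 (g = 33 - 7 = 26)
I = I*√5 (I = √(-8 + 3) = √(-5) = I*√5 ≈ 2.2361*I)
S(Q, E) = 7*I*√5*(-7 - 10*Q²) (S(Q, E) = 7*(((Q*(-10))*Q - 7)*(I*√5)) = 7*(((-10*Q)*Q - 7)*(I*√5)) = 7*((-10*Q² - 7)*(I*√5)) = 7*((-7 - 10*Q²)*(I*√5)) = 7*(I*√5*(-7 - 10*Q²)) = 7*I*√5*(-7 - 10*Q²))
S(g, -624) + 327778 = I*√5*(-49 - 70*26²) + 327778 = I*√5*(-49 - 70*676) + 327778 = I*√5*(-49 - 47320) + 327778 = I*√5*(-47369) + 327778 = -47369*I*√5 + 327778 = 327778 - 47369*I*√5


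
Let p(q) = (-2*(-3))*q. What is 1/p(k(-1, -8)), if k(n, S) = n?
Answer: -⅙ ≈ -0.16667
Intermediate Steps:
p(q) = 6*q
1/p(k(-1, -8)) = 1/(6*(-1)) = 1/(-6) = -⅙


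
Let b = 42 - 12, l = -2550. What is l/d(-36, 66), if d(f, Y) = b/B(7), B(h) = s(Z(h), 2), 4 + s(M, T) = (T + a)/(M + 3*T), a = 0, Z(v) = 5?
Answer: 3570/11 ≈ 324.55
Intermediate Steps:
s(M, T) = -4 + T/(M + 3*T) (s(M, T) = -4 + (T + 0)/(M + 3*T) = -4 + T/(M + 3*T))
B(h) = -42/11 (B(h) = (-11*2 - 4*5)/(5 + 3*2) = (-22 - 20)/(5 + 6) = -42/11)
b = 30
d(f, Y) = -55/7 (d(f, Y) = 30/(-42/11) = 30*(-11/42) = -55/7)
l/d(-36, 66) = -2550/(-55/7) = -2550*(-7/55) = 3570/11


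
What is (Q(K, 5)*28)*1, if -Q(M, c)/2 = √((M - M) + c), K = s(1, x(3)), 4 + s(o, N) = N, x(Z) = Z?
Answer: -56*√5 ≈ -125.22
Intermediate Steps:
s(o, N) = -4 + N
K = -1 (K = -4 + 3 = -1)
Q(M, c) = -2*√c (Q(M, c) = -2*√((M - M) + c) = -2*√(0 + c) = -2*√c)
(Q(K, 5)*28)*1 = (-2*√5*28)*1 = -56*√5*1 = -56*√5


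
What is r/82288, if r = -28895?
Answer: -28895/82288 ≈ -0.35114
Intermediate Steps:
r/82288 = -28895/82288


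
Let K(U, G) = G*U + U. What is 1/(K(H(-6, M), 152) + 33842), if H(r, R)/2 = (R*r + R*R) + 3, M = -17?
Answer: 1/154406 ≈ 6.4764e-6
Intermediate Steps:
H(r, R) = 6 + 2*R² + 2*R*r (H(r, R) = 2*((R*r + R*R) + 3) = 2*((R*r + R²) + 3) = 2*((R² + R*r) + 3) = 2*(3 + R² + R*r) = 6 + 2*R² + 2*R*r)
K(U, G) = U + G*U
1/(K(H(-6, M), 152) + 33842) = 1/((6 + 2*(-17)² + 2*(-17)*(-6))*(1 + 152) + 33842) = 1/((6 + 2*289 + 204)*153 + 33842) = 1/((6 + 578 + 204)*153 + 33842) = 1/(788*153 + 33842) = 1/(120564 + 33842) = 1/154406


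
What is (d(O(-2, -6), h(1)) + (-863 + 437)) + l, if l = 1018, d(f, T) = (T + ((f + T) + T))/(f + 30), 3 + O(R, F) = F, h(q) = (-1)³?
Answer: 4140/7 ≈ 591.43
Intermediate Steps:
h(q) = -1
O(R, F) = -3 + F
d(f, T) = (f + 3*T)/(30 + f) (d(f, T) = (T + ((T + f) + T))/(30 + f) = (T + (f + 2*T))/(30 + f) = (f + 3*T)/(30 + f))
(d(O(-2, -6), h(1)) + (-863 + 437)) + l = (((-3 - 6) + 3*(-1))/(30 + (-3 - 6)) + (-863 + 437)) + 1018 = ((-9 - 3)/(30 - 9) - 426) + 1018 = (-12/21 - 426) + 1018 = ((1/21)*(-12) - 426) + 1018 = (-4/7 - 426) + 1018 = -2986/7 + 1018 = 4140/7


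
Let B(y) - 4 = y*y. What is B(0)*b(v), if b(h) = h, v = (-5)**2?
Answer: 100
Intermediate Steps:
B(y) = 4 + y**2 (B(y) = 4 + y*y = 4 + y**2)
v = 25
B(0)*b(v) = (4 + 0**2)*25 = (4 + 0)*25 = 4*25 = 100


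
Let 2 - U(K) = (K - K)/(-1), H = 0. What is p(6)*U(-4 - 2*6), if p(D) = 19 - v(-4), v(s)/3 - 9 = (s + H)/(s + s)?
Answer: -19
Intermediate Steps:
v(s) = 57/2 (v(s) = 27 + 3*((s + 0)/(s + s)) = 27 + 3*(s/((2*s))) = 27 + 3*(s*(1/(2*s))) = 27 + 3*(½) = 27 + 3/2 = 57/2)
U(K) = 2 (U(K) = 2 - (K - K)/(-1) = 2 - 0*(-1) = 2 - 1*0 = 2 + 0 = 2)
p(D) = -19/2 (p(D) = 19 - 1*57/2 = 19 - 57/2 = -19/2)
p(6)*U(-4 - 2*6) = -19/2*2 = -19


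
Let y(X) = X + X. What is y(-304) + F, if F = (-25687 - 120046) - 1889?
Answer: -148230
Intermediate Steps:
y(X) = 2*X
F = -147622 (F = -145733 - 1889 = -147622)
y(-304) + F = 2*(-304) - 147622 = -608 - 147622 = -148230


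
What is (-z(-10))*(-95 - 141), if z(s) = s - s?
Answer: 0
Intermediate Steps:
z(s) = 0
(-z(-10))*(-95 - 141) = (-1*0)*(-95 - 141) = 0*(-236) = 0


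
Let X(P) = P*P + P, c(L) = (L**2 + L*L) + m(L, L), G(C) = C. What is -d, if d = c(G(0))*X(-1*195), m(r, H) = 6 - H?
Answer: -226980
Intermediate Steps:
c(L) = 6 - L + 2*L**2 (c(L) = (L**2 + L*L) + (6 - L) = (L**2 + L**2) + (6 - L) = 2*L**2 + (6 - L) = 6 - L + 2*L**2)
X(P) = P + P**2 (X(P) = P**2 + P = P + P**2)
d = 226980 (d = (6 - 1*0 + 2*0**2)*((-1*195)*(1 - 1*195)) = (6 + 0 + 2*0)*(-195*(1 - 195)) = (6 + 0 + 0)*(-195*(-194)) = 6*37830 = 226980)
-d = -1*226980 = -226980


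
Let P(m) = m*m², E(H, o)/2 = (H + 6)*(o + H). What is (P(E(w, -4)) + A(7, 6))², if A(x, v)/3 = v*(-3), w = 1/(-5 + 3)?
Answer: 942318674361/64 ≈ 1.4724e+10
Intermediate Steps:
w = -½ (w = 1/(-2) = -½ ≈ -0.50000)
A(x, v) = -9*v (A(x, v) = 3*(v*(-3)) = 3*(-3*v) = -9*v)
E(H, o) = 2*(6 + H)*(H + o) (E(H, o) = 2*((H + 6)*(o + H)) = 2*((6 + H)*(H + o)) = 2*(6 + H)*(H + o))
P(m) = m³
(P(E(w, -4)) + A(7, 6))² = ((2*(-½)² + 12*(-½) + 12*(-4) + 2*(-½)*(-4))³ - 9*6)² = ((2*(¼) - 6 - 48 + 4)³ - 54)² = ((½ - 6 - 48 + 4)³ - 54)² = ((-99/2)³ - 54)² = (-970299/8 - 54)² = (-970731/8)² = 942318674361/64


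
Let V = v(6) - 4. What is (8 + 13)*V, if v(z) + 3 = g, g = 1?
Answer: -126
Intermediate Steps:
v(z) = -2 (v(z) = -3 + 1 = -2)
V = -6 (V = -2 - 4 = -6)
(8 + 13)*V = (8 + 13)*(-6) = 21*(-6) = -126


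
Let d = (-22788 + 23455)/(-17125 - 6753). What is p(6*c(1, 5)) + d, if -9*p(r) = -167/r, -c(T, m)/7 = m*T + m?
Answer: -3254443/45129420 ≈ -0.072114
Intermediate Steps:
c(T, m) = -7*m - 7*T*m (c(T, m) = -7*(m*T + m) = -7*(T*m + m) = -7*(m + T*m) = -7*m - 7*T*m)
p(r) = 167/(9*r) (p(r) = -(-167)/(9*r) = 167/(9*r))
d = -667/23878 (d = 667/(-23878) = 667*(-1/23878) = -667/23878 ≈ -0.027934)
p(6*c(1, 5)) + d = 167/(9*((6*(-7*5*(1 + 1))))) - 667/23878 = 167/(9*((6*(-7*5*2)))) - 667/23878 = 167/(9*((6*(-70)))) - 667/23878 = (167/9)/(-420) - 667/23878 = (167/9)*(-1/420) - 667/23878 = -167/3780 - 667/23878 = -3254443/45129420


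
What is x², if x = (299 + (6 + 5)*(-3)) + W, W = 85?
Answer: 123201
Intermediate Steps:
x = 351 (x = (299 + (6 + 5)*(-3)) + 85 = (299 + 11*(-3)) + 85 = (299 - 33) + 85 = 266 + 85 = 351)
x² = 351² = 123201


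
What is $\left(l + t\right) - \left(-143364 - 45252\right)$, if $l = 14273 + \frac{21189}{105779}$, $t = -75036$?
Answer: $\frac{13524183676}{105779} \approx 1.2785 \cdot 10^{5}$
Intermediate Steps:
$l = \frac{1509804856}{105779}$ ($l = 14273 + 21189 \cdot \frac{1}{105779} = 14273 + \frac{21189}{105779} = \frac{1509804856}{105779} \approx 14273.0$)
$\left(l + t\right) - \left(-143364 - 45252\right) = \left(\frac{1509804856}{105779} - 75036\right) - \left(-143364 - 45252\right) = - \frac{6427428188}{105779} - \left(-143364 - 45252\right) = - \frac{6427428188}{105779} - -188616 = - \frac{6427428188}{105779} + 188616 = \frac{13524183676}{105779}$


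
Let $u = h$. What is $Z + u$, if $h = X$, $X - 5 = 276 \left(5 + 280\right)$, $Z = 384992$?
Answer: $463657$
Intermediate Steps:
$X = 78665$ ($X = 5 + 276 \left(5 + 280\right) = 5 + 276 \cdot 285 = 5 + 78660 = 78665$)
$h = 78665$
$u = 78665$
$Z + u = 384992 + 78665 = 463657$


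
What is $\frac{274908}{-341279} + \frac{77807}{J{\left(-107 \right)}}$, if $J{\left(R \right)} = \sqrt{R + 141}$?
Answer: $- \frac{8868}{11009} + \frac{77807 \sqrt{34}}{34} \approx 13343.0$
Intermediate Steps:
$J{\left(R \right)} = \sqrt{141 + R}$
$\frac{274908}{-341279} + \frac{77807}{J{\left(-107 \right)}} = \frac{274908}{-341279} + \frac{77807}{\sqrt{141 - 107}} = 274908 \left(- \frac{1}{341279}\right) + \frac{77807}{\sqrt{34}} = - \frac{8868}{11009} + 77807 \frac{\sqrt{34}}{34} = - \frac{8868}{11009} + \frac{77807 \sqrt{34}}{34}$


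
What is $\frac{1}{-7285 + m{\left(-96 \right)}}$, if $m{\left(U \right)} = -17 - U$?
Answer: $- \frac{1}{7206} \approx -0.00013877$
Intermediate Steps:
$\frac{1}{-7285 + m{\left(-96 \right)}} = \frac{1}{-7285 - -79} = \frac{1}{-7285 + \left(-17 + 96\right)} = \frac{1}{-7285 + 79} = \frac{1}{-7206} = - \frac{1}{7206}$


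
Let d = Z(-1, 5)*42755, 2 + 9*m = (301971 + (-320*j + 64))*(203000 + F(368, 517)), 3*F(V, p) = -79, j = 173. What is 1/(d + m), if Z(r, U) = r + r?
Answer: 3/16689253211 ≈ 1.7976e-10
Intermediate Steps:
F(V, p) = -79/3 (F(V, p) = (⅓)*(-79) = -79/3)
Z(r, U) = 2*r
m = 16689509741/3 (m = -2/9 + ((301971 + (-320*173 + 64))*(203000 - 79/3))/9 = -2/9 + ((301971 + (-55360 + 64))*(608921/3))/9 = -2/9 + ((301971 - 55296)*(608921/3))/9 = -2/9 + (246675*(608921/3))/9 = -2/9 + (⅑)*50068529225 = -2/9 + 50068529225/9 = 16689509741/3 ≈ 5.5632e+9)
d = -85510 (d = (2*(-1))*42755 = -2*42755 = -85510)
1/(d + m) = 1/(-85510 + 16689509741/3) = 1/(16689253211/3) = 3/16689253211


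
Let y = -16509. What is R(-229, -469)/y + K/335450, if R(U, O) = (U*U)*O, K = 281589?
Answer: 8254984140851/5537944050 ≈ 1490.6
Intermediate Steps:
R(U, O) = O*U² (R(U, O) = U²*O = O*U²)
R(-229, -469)/y + K/335450 = -469*(-229)²/(-16509) + 281589/335450 = -469*52441*(-1/16509) + 281589*(1/335450) = -24594829*(-1/16509) + 281589/335450 = 24594829/16509 + 281589/335450 = 8254984140851/5537944050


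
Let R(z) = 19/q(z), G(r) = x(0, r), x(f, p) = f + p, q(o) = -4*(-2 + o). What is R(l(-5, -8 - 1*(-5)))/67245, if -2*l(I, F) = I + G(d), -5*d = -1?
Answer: -19/107592 ≈ -0.00017659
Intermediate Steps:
q(o) = 8 - 4*o
d = 1/5 (d = -1/5*(-1) = 1/5 ≈ 0.20000)
G(r) = r (G(r) = 0 + r = r)
l(I, F) = -1/10 - I/2 (l(I, F) = -(I + 1/5)/2 = -(1/5 + I)/2 = -1/10 - I/2)
R(z) = 19/(8 - 4*z)
R(l(-5, -8 - 1*(-5)))/67245 = -19/(-8 + 4*(-1/10 - 1/2*(-5)))/67245 = -19/(-8 + 4*(-1/10 + 5/2))*(1/67245) = -19/(-8 + 4*(12/5))*(1/67245) = -19/(-8 + 48/5)*(1/67245) = -19/8/5*(1/67245) = -19*5/8*(1/67245) = -95/8*1/67245 = -19/107592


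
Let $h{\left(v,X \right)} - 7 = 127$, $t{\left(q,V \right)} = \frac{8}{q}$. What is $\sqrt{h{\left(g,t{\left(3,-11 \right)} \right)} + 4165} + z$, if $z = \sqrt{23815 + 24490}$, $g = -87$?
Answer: $\sqrt{4299} + \sqrt{48305} \approx 285.35$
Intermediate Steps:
$h{\left(v,X \right)} = 134$ ($h{\left(v,X \right)} = 7 + 127 = 134$)
$z = \sqrt{48305} \approx 219.78$
$\sqrt{h{\left(g,t{\left(3,-11 \right)} \right)} + 4165} + z = \sqrt{134 + 4165} + \sqrt{48305} = \sqrt{4299} + \sqrt{48305}$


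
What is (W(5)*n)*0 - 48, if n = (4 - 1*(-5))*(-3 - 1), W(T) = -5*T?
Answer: -48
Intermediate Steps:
n = -36 (n = (4 + 5)*(-4) = 9*(-4) = -36)
(W(5)*n)*0 - 48 = (-5*5*(-36))*0 - 48 = -25*(-36)*0 - 48 = 900*0 - 48 = 0 - 48 = -48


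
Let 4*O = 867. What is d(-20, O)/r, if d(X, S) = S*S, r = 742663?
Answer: 751689/11882608 ≈ 0.063260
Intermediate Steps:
O = 867/4 (O = (¼)*867 = 867/4 ≈ 216.75)
d(X, S) = S²
d(-20, O)/r = (867/4)²/742663 = (751689/16)*(1/742663) = 751689/11882608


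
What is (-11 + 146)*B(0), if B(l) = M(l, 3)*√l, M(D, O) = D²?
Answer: 0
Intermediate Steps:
B(l) = l^(5/2) (B(l) = l²*√l = l^(5/2))
(-11 + 146)*B(0) = (-11 + 146)*0^(5/2) = 135*0 = 0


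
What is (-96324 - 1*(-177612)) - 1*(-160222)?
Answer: 241510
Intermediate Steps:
(-96324 - 1*(-177612)) - 1*(-160222) = (-96324 + 177612) + 160222 = 81288 + 160222 = 241510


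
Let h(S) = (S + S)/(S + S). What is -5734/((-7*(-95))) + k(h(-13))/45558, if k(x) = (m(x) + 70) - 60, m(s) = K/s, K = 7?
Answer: -261218267/30296070 ≈ -8.6222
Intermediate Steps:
h(S) = 1 (h(S) = (2*S)/((2*S)) = (2*S)*(1/(2*S)) = 1)
m(s) = 7/s
k(x) = 10 + 7/x (k(x) = (7/x + 70) - 60 = (70 + 7/x) - 60 = 10 + 7/x)
-5734/((-7*(-95))) + k(h(-13))/45558 = -5734/((-7*(-95))) + (10 + 7/1)/45558 = -5734/665 + (10 + 7*1)*(1/45558) = -5734*1/665 + (10 + 7)*(1/45558) = -5734/665 + 17*(1/45558) = -5734/665 + 17/45558 = -261218267/30296070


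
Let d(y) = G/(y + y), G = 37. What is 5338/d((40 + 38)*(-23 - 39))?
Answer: -51629136/37 ≈ -1.3954e+6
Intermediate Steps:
d(y) = 37/(2*y) (d(y) = 37/(y + y) = 37/((2*y)) = 37*(1/(2*y)) = 37/(2*y))
5338/d((40 + 38)*(-23 - 39)) = 5338/((37/(2*(((40 + 38)*(-23 - 39)))))) = 5338/((37/(2*((78*(-62)))))) = 5338/(((37/2)/(-4836))) = 5338/(((37/2)*(-1/4836))) = 5338/(-37/9672) = 5338*(-9672/37) = -51629136/37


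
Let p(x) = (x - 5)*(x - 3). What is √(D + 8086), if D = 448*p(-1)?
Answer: √18838 ≈ 137.25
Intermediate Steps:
p(x) = (-5 + x)*(-3 + x)
D = 10752 (D = 448*(15 + (-1)² - 8*(-1)) = 448*(15 + 1 + 8) = 448*24 = 10752)
√(D + 8086) = √(10752 + 8086) = √18838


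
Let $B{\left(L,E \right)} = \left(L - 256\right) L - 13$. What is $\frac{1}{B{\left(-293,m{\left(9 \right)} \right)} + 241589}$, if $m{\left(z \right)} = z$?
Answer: $\frac{1}{402433} \approx 2.4849 \cdot 10^{-6}$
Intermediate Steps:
$B{\left(L,E \right)} = -13 + L \left(-256 + L\right)$ ($B{\left(L,E \right)} = \left(L - 256\right) L - 13 = \left(-256 + L\right) L - 13 = L \left(-256 + L\right) - 13 = -13 + L \left(-256 + L\right)$)
$\frac{1}{B{\left(-293,m{\left(9 \right)} \right)} + 241589} = \frac{1}{\left(-13 + \left(-293\right)^{2} - -75008\right) + 241589} = \frac{1}{\left(-13 + 85849 + 75008\right) + 241589} = \frac{1}{160844 + 241589} = \frac{1}{402433}$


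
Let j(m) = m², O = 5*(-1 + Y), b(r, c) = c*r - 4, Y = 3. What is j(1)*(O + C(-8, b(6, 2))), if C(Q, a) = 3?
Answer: 13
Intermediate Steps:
b(r, c) = -4 + c*r
O = 10 (O = 5*(-1 + 3) = 5*2 = 10)
j(1)*(O + C(-8, b(6, 2))) = 1²*(10 + 3) = 1*13 = 13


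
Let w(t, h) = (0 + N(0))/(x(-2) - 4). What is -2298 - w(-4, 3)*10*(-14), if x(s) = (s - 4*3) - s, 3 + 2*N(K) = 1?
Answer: -9157/4 ≈ -2289.3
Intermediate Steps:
N(K) = -1 (N(K) = -3/2 + (½)*1 = -3/2 + ½ = -1)
x(s) = -12 (x(s) = (s - 12) - s = (-12 + s) - s = -12)
w(t, h) = 1/16 (w(t, h) = (0 - 1)/(-12 - 4) = -1/(-16) = -1*(-1/16) = 1/16)
-2298 - w(-4, 3)*10*(-14) = -2298 - (1/16)*10*(-14) = -2298 - 5*(-14)/8 = -2298 - 1*(-35/4) = -2298 + 35/4 = -9157/4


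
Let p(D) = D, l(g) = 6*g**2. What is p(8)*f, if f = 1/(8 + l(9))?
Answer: 4/247 ≈ 0.016194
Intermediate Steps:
f = 1/494 (f = 1/(8 + 6*9**2) = 1/(8 + 6*81) = 1/(8 + 486) = 1/494 ≈ 0.0020243)
p(8)*f = 8*(1/494) = 4/247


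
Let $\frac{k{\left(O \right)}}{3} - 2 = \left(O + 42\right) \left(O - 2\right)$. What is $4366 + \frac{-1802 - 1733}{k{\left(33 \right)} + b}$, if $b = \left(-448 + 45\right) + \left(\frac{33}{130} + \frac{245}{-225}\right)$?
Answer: $\frac{33593469628}{7695283} \approx 4365.5$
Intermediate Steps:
$k{\left(O \right)} = 6 + 3 \left(-2 + O\right) \left(42 + O\right)$ ($k{\left(O \right)} = 6 + 3 \left(O + 42\right) \left(O - 2\right) = 6 + 3 \left(42 + O\right) \left(-2 + O\right) = 6 + 3 \left(-2 + O\right) \left(42 + O\right)$)
$b = - \frac{472487}{1170}$ ($b = -403 + \left(33 \cdot \frac{1}{130} + 245 \left(- \frac{1}{225}\right)\right) = -403 + \left(\frac{33}{130} - \frac{49}{45}\right) = -403 - \frac{977}{1170} = - \frac{472487}{1170} \approx -403.83$)
$4366 + \frac{-1802 - 1733}{k{\left(33 \right)} + b} = 4366 + \frac{-1802 - 1733}{\left(-246 + 3 \cdot 33^{2} + 120 \cdot 33\right) - \frac{472487}{1170}} = 4366 - \frac{3535}{\left(-246 + 3 \cdot 1089 + 3960\right) - \frac{472487}{1170}} = 4366 - \frac{3535}{\left(-246 + 3267 + 3960\right) - \frac{472487}{1170}} = 4366 - \frac{3535}{6981 - \frac{472487}{1170}} = 4366 - \frac{3535}{\frac{7695283}{1170}} = 4366 - \frac{4135950}{7695283} = \frac{33593469628}{7695283}$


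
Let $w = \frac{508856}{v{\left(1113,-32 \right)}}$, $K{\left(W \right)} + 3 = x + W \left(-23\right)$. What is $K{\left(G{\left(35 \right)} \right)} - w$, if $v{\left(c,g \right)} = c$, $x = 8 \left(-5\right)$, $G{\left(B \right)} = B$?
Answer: $- \frac{1452680}{1113} \approx -1305.2$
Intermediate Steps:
$x = -40$
$K{\left(W \right)} = -43 - 23 W$ ($K{\left(W \right)} = -3 + \left(-40 + W \left(-23\right)\right) = -3 - \left(40 + 23 W\right) = -43 - 23 W$)
$w = \frac{508856}{1113} \approx 457.19$
$K{\left(G{\left(35 \right)} \right)} - w = \left(-43 - 805\right) - \frac{508856}{1113} = -848 - \frac{508856}{1113} = - \frac{1452680}{1113}$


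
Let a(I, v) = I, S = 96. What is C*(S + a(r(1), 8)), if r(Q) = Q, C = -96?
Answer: -9312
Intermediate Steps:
C*(S + a(r(1), 8)) = -96*(96 + 1) = -96*97 = -9312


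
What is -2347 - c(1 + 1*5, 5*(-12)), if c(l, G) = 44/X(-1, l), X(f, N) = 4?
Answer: -2358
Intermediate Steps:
c(l, G) = 11 (c(l, G) = 44/4 = 44*(1/4) = 11)
-2347 - c(1 + 1*5, 5*(-12)) = -2347 - 1*11 = -2347 - 11 = -2358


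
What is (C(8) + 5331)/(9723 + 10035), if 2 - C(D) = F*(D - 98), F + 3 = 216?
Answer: 24503/19758 ≈ 1.2402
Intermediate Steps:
F = 213 (F = -3 + 216 = 213)
C(D) = 20876 - 213*D (C(D) = 2 - 213*(D - 98) = 2 - 213*(-98 + D) = 2 - (-20874 + 213*D) = 2 + (20874 - 213*D) = 20876 - 213*D)
(C(8) + 5331)/(9723 + 10035) = ((20876 - 213*8) + 5331)/(9723 + 10035) = ((20876 - 1704) + 5331)/19758 = (19172 + 5331)*(1/19758) = 24503*(1/19758) = 24503/19758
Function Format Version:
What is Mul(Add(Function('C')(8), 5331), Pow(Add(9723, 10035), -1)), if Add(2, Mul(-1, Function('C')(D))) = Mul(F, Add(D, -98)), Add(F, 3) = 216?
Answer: Rational(24503, 19758) ≈ 1.2402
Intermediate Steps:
F = 213 (F = Add(-3, 216) = 213)
Function('C')(D) = Add(20876, Mul(-213, D)) (Function('C')(D) = Add(2, Mul(-1, Mul(213, Add(D, -98)))) = Add(2, Mul(-1, Mul(213, Add(-98, D)))) = Add(2, Mul(-1, Add(-20874, Mul(213, D)))) = Add(2, Add(20874, Mul(-213, D))) = Add(20876, Mul(-213, D)))
Mul(Add(Function('C')(8), 5331), Pow(Add(9723, 10035), -1)) = Mul(Add(Add(20876, Mul(-213, 8)), 5331), Pow(Add(9723, 10035), -1)) = Mul(Add(Add(20876, -1704), 5331), Pow(19758, -1)) = Mul(Add(19172, 5331), Rational(1, 19758)) = Mul(24503, Rational(1, 19758)) = Rational(24503, 19758)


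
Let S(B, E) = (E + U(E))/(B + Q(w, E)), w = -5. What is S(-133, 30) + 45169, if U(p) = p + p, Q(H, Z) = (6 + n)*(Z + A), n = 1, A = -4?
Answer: 2213371/49 ≈ 45171.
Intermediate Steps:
Q(H, Z) = -28 + 7*Z (Q(H, Z) = (6 + 1)*(Z - 4) = 7*(-4 + Z) = -28 + 7*Z)
U(p) = 2*p
S(B, E) = 3*E/(-28 + B + 7*E) (S(B, E) = (E + 2*E)/(B + (-28 + 7*E)) = (3*E)/(-28 + B + 7*E) = 3*E/(-28 + B + 7*E))
S(-133, 30) + 45169 = 3*30/(-28 - 133 + 7*30) + 45169 = 3*30/(-28 - 133 + 210) + 45169 = 3*30/49 + 45169 = 3*30*(1/49) + 45169 = 90/49 + 45169 = 2213371/49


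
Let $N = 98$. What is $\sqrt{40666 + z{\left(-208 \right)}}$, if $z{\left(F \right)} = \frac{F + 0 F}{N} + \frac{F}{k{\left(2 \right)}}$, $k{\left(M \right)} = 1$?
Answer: $\frac{\sqrt{1982338}}{7} \approx 201.14$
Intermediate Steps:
$z{\left(F \right)} = \frac{99 F}{98}$ ($z{\left(F \right)} = \frac{F + 0 F}{98} + \frac{F}{1} = \left(F + 0\right) \frac{1}{98} + F 1 = F \frac{1}{98} + F = \frac{F}{98} + F = \frac{99 F}{98}$)
$\sqrt{40666 + z{\left(-208 \right)}} = \sqrt{40666 + \frac{99}{98} \left(-208\right)} = \sqrt{40666 - \frac{10296}{49}} = \sqrt{\frac{1982338}{49}} = \frac{\sqrt{1982338}}{7}$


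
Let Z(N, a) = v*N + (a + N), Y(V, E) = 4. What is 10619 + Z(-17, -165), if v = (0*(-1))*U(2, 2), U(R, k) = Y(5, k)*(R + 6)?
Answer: 10437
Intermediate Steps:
U(R, k) = 24 + 4*R (U(R, k) = 4*(R + 6) = 4*(6 + R) = 24 + 4*R)
v = 0 (v = (0*(-1))*(24 + 4*2) = 0*(24 + 8) = 0*32 = 0)
Z(N, a) = N + a (Z(N, a) = 0*N + (a + N) = 0 + (N + a) = N + a)
10619 + Z(-17, -165) = 10619 + (-17 - 165) = 10619 - 182 = 10437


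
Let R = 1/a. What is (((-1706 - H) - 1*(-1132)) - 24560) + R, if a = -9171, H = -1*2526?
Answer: -207337969/9171 ≈ -22608.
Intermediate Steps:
H = -2526
R = -1/9171 (R = 1/(-9171) = -1/9171 ≈ -0.00010904)
(((-1706 - H) - 1*(-1132)) - 24560) + R = (((-1706 - 1*(-2526)) - 1*(-1132)) - 24560) - 1/9171 = (((-1706 + 2526) + 1132) - 24560) - 1/9171 = ((820 + 1132) - 24560) - 1/9171 = (1952 - 24560) - 1/9171 = -22608 - 1/9171 = -207337969/9171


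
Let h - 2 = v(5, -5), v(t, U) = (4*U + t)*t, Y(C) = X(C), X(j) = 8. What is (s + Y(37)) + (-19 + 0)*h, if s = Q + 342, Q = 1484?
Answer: 3221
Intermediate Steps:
Y(C) = 8
v(t, U) = t*(t + 4*U) (v(t, U) = (t + 4*U)*t = t*(t + 4*U))
h = -73 (h = 2 + 5*(5 + 4*(-5)) = 2 + 5*(5 - 20) = 2 + 5*(-15) = 2 - 75 = -73)
s = 1826 (s = 1484 + 342 = 1826)
(s + Y(37)) + (-19 + 0)*h = (1826 + 8) + (-19 + 0)*(-73) = 1834 - 19*(-73) = 1834 + 1387 = 3221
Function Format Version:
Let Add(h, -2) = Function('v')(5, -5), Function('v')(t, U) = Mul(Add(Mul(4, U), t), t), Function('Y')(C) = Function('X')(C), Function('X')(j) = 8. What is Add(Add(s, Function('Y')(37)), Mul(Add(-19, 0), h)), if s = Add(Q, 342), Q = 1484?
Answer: 3221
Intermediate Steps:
Function('Y')(C) = 8
Function('v')(t, U) = Mul(t, Add(t, Mul(4, U))) (Function('v')(t, U) = Mul(Add(t, Mul(4, U)), t) = Mul(t, Add(t, Mul(4, U))))
h = -73 (h = Add(2, Mul(5, Add(5, Mul(4, -5)))) = Add(2, Mul(5, Add(5, -20))) = Add(2, Mul(5, -15)) = Add(2, -75) = -73)
s = 1826 (s = Add(1484, 342) = 1826)
Add(Add(s, Function('Y')(37)), Mul(Add(-19, 0), h)) = Add(Add(1826, 8), Mul(Add(-19, 0), -73)) = Add(1834, Mul(-19, -73)) = Add(1834, 1387) = 3221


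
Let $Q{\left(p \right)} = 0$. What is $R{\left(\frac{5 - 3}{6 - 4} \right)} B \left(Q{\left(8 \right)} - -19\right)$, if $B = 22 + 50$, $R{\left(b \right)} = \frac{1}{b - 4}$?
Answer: $-456$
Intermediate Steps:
$R{\left(b \right)} = \frac{1}{-4 + b}$
$B = 72$
$R{\left(\frac{5 - 3}{6 - 4} \right)} B \left(Q{\left(8 \right)} - -19\right) = \frac{1}{-4 + \frac{5 - 3}{6 - 4}} \cdot 72 \left(0 - -19\right) = \frac{1}{-4 + \frac{2}{2}} \cdot 72 \left(0 + 19\right) = \frac{1}{-4 + 2 \cdot \frac{1}{2}} \cdot 72 \cdot 19 = \frac{1}{-4 + 1} \cdot 72 \cdot 19 = \frac{1}{-3} \cdot 72 \cdot 19 = \left(- \frac{1}{3}\right) 72 \cdot 19 = \left(-24\right) 19 = -456$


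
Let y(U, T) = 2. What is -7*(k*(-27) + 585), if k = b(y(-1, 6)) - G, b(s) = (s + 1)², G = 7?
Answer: -3717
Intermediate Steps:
b(s) = (1 + s)²
k = 2 (k = (1 + 2)² - 1*7 = 3² - 7 = 9 - 7 = 2)
-7*(k*(-27) + 585) = -7*(2*(-27) + 585) = -7*(-54 + 585) = -7*531 = -3717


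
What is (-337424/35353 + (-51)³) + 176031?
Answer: 1533275716/35353 ≈ 43370.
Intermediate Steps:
(-337424/35353 + (-51)³) + 176031 = (-337424*1/35353 - 132651) + 176031 = (-337424/35353 - 132651) + 176031 = -4689948227/35353 + 176031 = 1533275716/35353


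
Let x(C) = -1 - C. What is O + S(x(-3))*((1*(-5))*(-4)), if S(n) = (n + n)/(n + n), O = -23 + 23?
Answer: 20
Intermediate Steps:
O = 0
S(n) = 1 (S(n) = (2*n)/((2*n)) = (2*n)*(1/(2*n)) = 1)
O + S(x(-3))*((1*(-5))*(-4)) = 0 + 1*((1*(-5))*(-4)) = 0 + 1*(-5*(-4)) = 0 + 1*20 = 0 + 20 = 20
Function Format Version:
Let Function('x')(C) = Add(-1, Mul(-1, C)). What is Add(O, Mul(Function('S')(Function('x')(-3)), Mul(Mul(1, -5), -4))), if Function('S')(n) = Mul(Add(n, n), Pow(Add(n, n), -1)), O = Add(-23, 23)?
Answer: 20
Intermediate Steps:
O = 0
Function('S')(n) = 1 (Function('S')(n) = Mul(Mul(2, n), Pow(Mul(2, n), -1)) = Mul(Mul(2, n), Mul(Rational(1, 2), Pow(n, -1))) = 1)
Add(O, Mul(Function('S')(Function('x')(-3)), Mul(Mul(1, -5), -4))) = Add(0, Mul(1, Mul(Mul(1, -5), -4))) = Add(0, Mul(1, Mul(-5, -4))) = Add(0, Mul(1, 20)) = Add(0, 20) = 20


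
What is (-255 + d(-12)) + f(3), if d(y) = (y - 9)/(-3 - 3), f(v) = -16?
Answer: -535/2 ≈ -267.50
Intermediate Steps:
d(y) = 3/2 - y/6 (d(y) = (-9 + y)/(-6) = (-9 + y)*(-⅙) = 3/2 - y/6)
(-255 + d(-12)) + f(3) = (-255 + (3/2 - ⅙*(-12))) - 16 = (-255 + (3/2 + 2)) - 16 = (-255 + 7/2) - 16 = -503/2 - 16 = -535/2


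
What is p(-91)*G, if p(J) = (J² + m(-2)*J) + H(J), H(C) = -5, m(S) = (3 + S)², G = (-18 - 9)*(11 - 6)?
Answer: -1104975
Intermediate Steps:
G = -135 (G = -27*5 = -135)
p(J) = -5 + J + J² (p(J) = (J² + (3 - 2)²*J) - 5 = (J² + 1²*J) - 5 = (J² + 1*J) - 5 = (J² + J) - 5 = (J + J²) - 5 = -5 + J + J²)
p(-91)*G = (-5 - 91 + (-91)²)*(-135) = (-5 - 91 + 8281)*(-135) = 8185*(-135) = -1104975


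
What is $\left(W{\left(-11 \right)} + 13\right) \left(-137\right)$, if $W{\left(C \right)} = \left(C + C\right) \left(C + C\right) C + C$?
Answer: $729114$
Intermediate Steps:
$W{\left(C \right)} = C + 4 C^{3}$ ($W{\left(C \right)} = 2 C 2 C C + C = 4 C^{2} C + C = 4 C^{3} + C = C + 4 C^{3}$)
$\left(W{\left(-11 \right)} + 13\right) \left(-137\right) = \left(\left(-11 + 4 \left(-11\right)^{3}\right) + 13\right) \left(-137\right) = \left(\left(-11 + 4 \left(-1331\right)\right) + 13\right) \left(-137\right) = \left(\left(-11 - 5324\right) + 13\right) \left(-137\right) = \left(-5335 + 13\right) \left(-137\right) = \left(-5322\right) \left(-137\right) = 729114$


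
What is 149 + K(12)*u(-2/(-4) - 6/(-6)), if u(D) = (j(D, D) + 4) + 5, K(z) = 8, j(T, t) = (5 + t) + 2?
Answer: 289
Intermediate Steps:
j(T, t) = 7 + t
u(D) = 16 + D (u(D) = ((7 + D) + 4) + 5 = (11 + D) + 5 = 16 + D)
149 + K(12)*u(-2/(-4) - 6/(-6)) = 149 + 8*(16 + (-2/(-4) - 6/(-6))) = 149 + 8*(16 + (-2*(-1/4) - 6*(-1/6))) = 149 + 8*(16 + (1/2 + 1)) = 149 + 8*(16 + 3/2) = 149 + 8*(35/2) = 149 + 140 = 289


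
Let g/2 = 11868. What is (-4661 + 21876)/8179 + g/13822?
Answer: 216041237/56525069 ≈ 3.8220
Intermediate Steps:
g = 23736 (g = 2*11868 = 23736)
(-4661 + 21876)/8179 + g/13822 = (-4661 + 21876)/8179 + 23736/13822 = 17215*(1/8179) + 23736*(1/13822) = 17215/8179 + 11868/6911 = 216041237/56525069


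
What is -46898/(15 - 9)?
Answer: -23449/3 ≈ -7816.3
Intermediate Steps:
-46898/(15 - 9) = -46898/6 = -46898*1/6 = -23449/3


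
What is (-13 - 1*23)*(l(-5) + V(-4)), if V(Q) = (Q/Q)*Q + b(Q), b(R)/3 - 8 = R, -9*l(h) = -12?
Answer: -336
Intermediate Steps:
l(h) = 4/3 (l(h) = -⅑*(-12) = 4/3)
b(R) = 24 + 3*R
V(Q) = 24 + 4*Q (V(Q) = (Q/Q)*Q + (24 + 3*Q) = 1*Q + (24 + 3*Q) = Q + (24 + 3*Q) = 24 + 4*Q)
(-13 - 1*23)*(l(-5) + V(-4)) = (-13 - 1*23)*(4/3 + (24 + 4*(-4))) = (-13 - 23)*(4/3 + (24 - 16)) = -36*(4/3 + 8) = -36*28/3 = -336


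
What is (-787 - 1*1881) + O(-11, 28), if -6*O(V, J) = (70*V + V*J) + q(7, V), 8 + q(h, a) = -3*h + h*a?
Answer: -7412/3 ≈ -2470.7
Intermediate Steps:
q(h, a) = -8 - 3*h + a*h (q(h, a) = -8 + (-3*h + h*a) = -8 + (-3*h + a*h) = -8 - 3*h + a*h)
O(V, J) = 29/6 - 77*V/6 - J*V/6 (O(V, J) = -((70*V + V*J) + (-8 - 3*7 + V*7))/6 = -((70*V + J*V) + (-8 - 21 + 7*V))/6 = -((70*V + J*V) + (-29 + 7*V))/6 = -(-29 + 77*V + J*V)/6 = 29/6 - 77*V/6 - J*V/6)
(-787 - 1*1881) + O(-11, 28) = (-787 - 1*1881) + (29/6 - 77/6*(-11) - ⅙*28*(-11)) = (-787 - 1881) + (29/6 + 847/6 + 154/3) = -2668 + 592/3 = -7412/3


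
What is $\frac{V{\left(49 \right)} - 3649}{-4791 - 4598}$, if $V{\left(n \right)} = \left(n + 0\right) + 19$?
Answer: $\frac{3581}{9389} \approx 0.3814$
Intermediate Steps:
$V{\left(n \right)} = 19 + n$ ($V{\left(n \right)} = n + 19 = 19 + n$)
$\frac{V{\left(49 \right)} - 3649}{-4791 - 4598} = \frac{\left(19 + 49\right) - 3649}{-4791 - 4598} = \frac{68 - 3649}{-9389} = \left(-3581\right) \left(- \frac{1}{9389}\right) = \frac{3581}{9389}$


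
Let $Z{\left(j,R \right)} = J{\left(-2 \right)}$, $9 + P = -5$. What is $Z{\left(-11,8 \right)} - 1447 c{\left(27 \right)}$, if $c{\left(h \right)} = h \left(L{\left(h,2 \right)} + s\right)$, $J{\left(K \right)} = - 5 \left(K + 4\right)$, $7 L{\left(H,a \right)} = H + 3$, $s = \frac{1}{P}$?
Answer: $- \frac{2305211}{14} \approx -1.6466 \cdot 10^{5}$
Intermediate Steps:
$P = -14$ ($P = -9 - 5 = -14$)
$s = - \frac{1}{14}$ ($s = \frac{1}{-14} = - \frac{1}{14} \approx -0.071429$)
$L{\left(H,a \right)} = \frac{3}{7} + \frac{H}{7}$ ($L{\left(H,a \right)} = \frac{H + 3}{7} = \frac{3 + H}{7} = \frac{3}{7} + \frac{H}{7}$)
$J{\left(K \right)} = -20 - 5 K$ ($J{\left(K \right)} = - 5 \left(4 + K\right) = -20 - 5 K$)
$Z{\left(j,R \right)} = -10$ ($Z{\left(j,R \right)} = -20 - -10 = -20 + 10 = -10$)
$c{\left(h \right)} = h \left(\frac{5}{14} + \frac{h}{7}\right)$ ($c{\left(h \right)} = h \left(\left(\frac{3}{7} + \frac{h}{7}\right) - \frac{1}{14}\right) = h \left(\frac{5}{14} + \frac{h}{7}\right)$)
$Z{\left(-11,8 \right)} - 1447 c{\left(27 \right)} = -10 - 1447 \cdot \frac{1}{14} \cdot 27 \left(5 + 2 \cdot 27\right) = -10 - 1447 \cdot \frac{1}{14} \cdot 27 \left(5 + 54\right) = -10 - 1447 \cdot \frac{1}{14} \cdot 27 \cdot 59 = -10 - \frac{2305071}{14} = - \frac{2305211}{14}$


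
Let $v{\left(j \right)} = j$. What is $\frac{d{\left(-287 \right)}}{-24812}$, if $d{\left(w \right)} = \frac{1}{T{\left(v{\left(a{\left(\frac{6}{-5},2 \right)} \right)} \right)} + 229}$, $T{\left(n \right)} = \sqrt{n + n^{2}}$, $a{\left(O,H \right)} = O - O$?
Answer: $- \frac{1}{5681948} \approx -1.76 \cdot 10^{-7}$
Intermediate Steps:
$a{\left(O,H \right)} = 0$
$d{\left(w \right)} = \frac{1}{229}$ ($d{\left(w \right)} = \frac{1}{\sqrt{0 \left(1 + 0\right)} + 229} = \frac{1}{\sqrt{0 \cdot 1} + 229} = \frac{1}{\sqrt{0} + 229} = \frac{1}{0 + 229} = \frac{1}{229}$)
$\frac{d{\left(-287 \right)}}{-24812} = \frac{1}{229 \left(-24812\right)} = \frac{1}{229} \left(- \frac{1}{24812}\right) = - \frac{1}{5681948}$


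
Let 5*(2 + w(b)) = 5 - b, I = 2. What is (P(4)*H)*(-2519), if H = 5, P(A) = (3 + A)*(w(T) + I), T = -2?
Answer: -123431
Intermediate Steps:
w(b) = -1 - b/5 (w(b) = -2 + (5 - b)/5 = -2 + (1 - b/5) = -1 - b/5)
P(A) = 21/5 + 7*A/5 (P(A) = (3 + A)*((-1 - 1/5*(-2)) + 2) = (3 + A)*((-1 + 2/5) + 2) = (3 + A)*(-3/5 + 2) = (3 + A)*(7/5) = 21/5 + 7*A/5)
(P(4)*H)*(-2519) = ((21/5 + (7/5)*4)*5)*(-2519) = ((21/5 + 28/5)*5)*(-2519) = ((49/5)*5)*(-2519) = 49*(-2519) = -123431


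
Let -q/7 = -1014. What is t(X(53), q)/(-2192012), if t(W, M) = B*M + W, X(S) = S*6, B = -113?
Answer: 200439/548003 ≈ 0.36576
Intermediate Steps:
q = 7098 (q = -7*(-1014) = 7098)
X(S) = 6*S
t(W, M) = W - 113*M (t(W, M) = -113*M + W = W - 113*M)
t(X(53), q)/(-2192012) = (6*53 - 113*7098)/(-2192012) = (318 - 802074)*(-1/2192012) = -801756*(-1/2192012) = 200439/548003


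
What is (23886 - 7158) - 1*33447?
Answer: -16719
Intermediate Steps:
(23886 - 7158) - 1*33447 = 16728 - 33447 = -16719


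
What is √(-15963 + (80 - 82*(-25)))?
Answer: 3*I*√1537 ≈ 117.61*I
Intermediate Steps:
√(-15963 + (80 - 82*(-25))) = √(-15963 + (80 + 2050)) = √(-15963 + 2130) = √(-13833) = 3*I*√1537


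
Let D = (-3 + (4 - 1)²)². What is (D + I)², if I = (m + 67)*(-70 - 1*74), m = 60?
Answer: 333135504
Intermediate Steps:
I = -18288 (I = (60 + 67)*(-70 - 1*74) = 127*(-70 - 74) = 127*(-144) = -18288)
D = 36 (D = (-3 + 3²)² = (-3 + 9)² = 6² = 36)
(D + I)² = (36 - 18288)² = (-18252)² = 333135504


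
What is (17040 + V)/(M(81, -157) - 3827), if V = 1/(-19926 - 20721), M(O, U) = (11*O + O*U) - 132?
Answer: -692624879/641612895 ≈ -1.0795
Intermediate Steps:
M(O, U) = -132 + 11*O + O*U
V = -1/40647 (V = 1/(-40647) = -1/40647 ≈ -2.4602e-5)
(17040 + V)/(M(81, -157) - 3827) = (17040 - 1/40647)/((-132 + 11*81 + 81*(-157)) - 3827) = 692624879/(40647*((-132 + 891 - 12717) - 3827)) = 692624879/(40647*(-11958 - 3827)) = (692624879/40647)/(-15785) = (692624879/40647)*(-1/15785) = -692624879/641612895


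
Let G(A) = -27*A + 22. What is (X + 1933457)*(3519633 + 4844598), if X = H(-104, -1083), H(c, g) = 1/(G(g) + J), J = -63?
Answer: 472218924524120631/29200 ≈ 1.6172e+13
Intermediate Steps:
G(A) = 22 - 27*A
H(c, g) = 1/(-41 - 27*g) (H(c, g) = 1/((22 - 27*g) - 63) = 1/(-41 - 27*g))
X = 1/29200 (X = -1/(41 + 27*(-1083)) = -1/(41 - 29241) = -1/(-29200) = -1*(-1/29200) = 1/29200 ≈ 3.4247e-5)
(X + 1933457)*(3519633 + 4844598) = (1/29200 + 1933457)*(3519633 + 4844598) = (56456944401/29200)*8364231 = 472218924524120631/29200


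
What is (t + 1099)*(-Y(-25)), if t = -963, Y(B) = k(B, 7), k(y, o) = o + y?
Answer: 2448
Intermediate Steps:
Y(B) = 7 + B
(t + 1099)*(-Y(-25)) = (-963 + 1099)*(-(7 - 25)) = 136*(-1*(-18)) = 136*18 = 2448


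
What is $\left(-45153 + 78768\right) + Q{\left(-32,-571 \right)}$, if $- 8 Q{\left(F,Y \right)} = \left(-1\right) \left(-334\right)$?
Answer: $\frac{134293}{4} \approx 33573.0$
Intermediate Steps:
$Q{\left(F,Y \right)} = - \frac{167}{4}$ ($Q{\left(F,Y \right)} = - \frac{\left(-1\right) \left(-334\right)}{8} = \left(- \frac{1}{8}\right) 334 = - \frac{167}{4}$)
$\left(-45153 + 78768\right) + Q{\left(-32,-571 \right)} = \left(-45153 + 78768\right) - \frac{167}{4} = 33615 - \frac{167}{4} = \frac{134293}{4}$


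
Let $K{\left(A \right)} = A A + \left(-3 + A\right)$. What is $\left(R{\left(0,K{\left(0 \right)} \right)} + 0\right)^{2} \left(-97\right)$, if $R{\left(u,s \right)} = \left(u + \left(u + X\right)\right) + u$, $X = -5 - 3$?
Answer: $-6208$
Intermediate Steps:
$X = -8$
$K{\left(A \right)} = -3 + A + A^{2}$ ($K{\left(A \right)} = A^{2} + \left(-3 + A\right) = -3 + A + A^{2}$)
$R{\left(u,s \right)} = -8 + 3 u$ ($R{\left(u,s \right)} = \left(u + \left(u - 8\right)\right) + u = \left(u + \left(-8 + u\right)\right) + u = \left(-8 + 2 u\right) + u = -8 + 3 u$)
$\left(R{\left(0,K{\left(0 \right)} \right)} + 0\right)^{2} \left(-97\right) = \left(\left(-8 + 3 \cdot 0\right) + 0\right)^{2} \left(-97\right) = \left(\left(-8 + 0\right) + 0\right)^{2} \left(-97\right) = \left(-8 + 0\right)^{2} \left(-97\right) = \left(-8\right)^{2} \left(-97\right) = 64 \left(-97\right) = -6208$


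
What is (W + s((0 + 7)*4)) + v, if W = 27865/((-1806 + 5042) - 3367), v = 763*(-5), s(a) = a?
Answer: -523962/131 ≈ -3999.7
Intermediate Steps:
v = -3815
W = -27865/131 (W = 27865/(3236 - 3367) = 27865/(-131) = 27865*(-1/131) = -27865/131 ≈ -212.71)
(W + s((0 + 7)*4)) + v = (-27865/131 + (0 + 7)*4) - 3815 = (-27865/131 + 7*4) - 3815 = (-27865/131 + 28) - 3815 = -24197/131 - 3815 = -523962/131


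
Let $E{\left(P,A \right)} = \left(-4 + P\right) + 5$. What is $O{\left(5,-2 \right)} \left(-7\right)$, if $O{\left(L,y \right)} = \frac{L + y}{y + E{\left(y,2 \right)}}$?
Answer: $7$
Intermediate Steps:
$E{\left(P,A \right)} = 1 + P$
$O{\left(L,y \right)} = \frac{L + y}{1 + 2 y}$ ($O{\left(L,y \right)} = \frac{L + y}{y + \left(1 + y\right)} = \frac{L + y}{1 + 2 y}$)
$O{\left(5,-2 \right)} \left(-7\right) = \frac{5 - 2}{1 + 2 \left(-2\right)} \left(-7\right) = \frac{1}{1 - 4} \cdot 3 \left(-7\right) = \frac{1}{-3} \cdot 3 \left(-7\right) = \left(- \frac{1}{3}\right) 3 \left(-7\right) = \left(-1\right) \left(-7\right) = 7$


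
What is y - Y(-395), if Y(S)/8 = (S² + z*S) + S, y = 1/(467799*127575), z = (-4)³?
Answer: -86372885142053999/59679457425 ≈ -1.4473e+6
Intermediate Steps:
z = -64
y = 1/59679457425 (y = (1/467799)*(1/127575) = 1/59679457425 ≈ 1.6756e-11)
Y(S) = -504*S + 8*S² (Y(S) = 8*((S² - 64*S) + S) = 8*(S² - 63*S) = -504*S + 8*S²)
y - Y(-395) = 1/59679457425 - 8*(-395)*(-63 - 395) = 1/59679457425 - 8*(-395)*(-458) = 1/59679457425 - 1*1447280 = 1/59679457425 - 1447280 = -86372885142053999/59679457425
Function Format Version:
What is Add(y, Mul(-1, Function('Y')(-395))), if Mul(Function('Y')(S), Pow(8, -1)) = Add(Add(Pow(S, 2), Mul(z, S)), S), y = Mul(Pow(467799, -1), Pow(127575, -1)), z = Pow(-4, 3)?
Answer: Rational(-86372885142053999, 59679457425) ≈ -1.4473e+6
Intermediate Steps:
z = -64
y = Rational(1, 59679457425) (y = Mul(Rational(1, 467799), Rational(1, 127575)) = Rational(1, 59679457425) ≈ 1.6756e-11)
Function('Y')(S) = Add(Mul(-504, S), Mul(8, Pow(S, 2))) (Function('Y')(S) = Mul(8, Add(Add(Pow(S, 2), Mul(-64, S)), S)) = Mul(8, Add(Pow(S, 2), Mul(-63, S))) = Add(Mul(-504, S), Mul(8, Pow(S, 2))))
Add(y, Mul(-1, Function('Y')(-395))) = Add(Rational(1, 59679457425), Mul(-1, Mul(8, -395, Add(-63, -395)))) = Add(Rational(1, 59679457425), Mul(-1, Mul(8, -395, -458))) = Add(Rational(1, 59679457425), Mul(-1, 1447280)) = Add(Rational(1, 59679457425), -1447280) = Rational(-86372885142053999, 59679457425)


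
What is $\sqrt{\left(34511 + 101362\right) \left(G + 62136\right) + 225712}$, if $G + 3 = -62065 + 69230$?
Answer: $\sqrt{9415952866} \approx 97036.0$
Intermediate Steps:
$G = 7162$ ($G = -3 + \left(-62065 + 69230\right) = -3 + 7165 = 7162$)
$\sqrt{\left(34511 + 101362\right) \left(G + 62136\right) + 225712} = \sqrt{\left(34511 + 101362\right) \left(7162 + 62136\right) + 225712} = \sqrt{135873 \cdot 69298 + 225712} = \sqrt{9415727154 + 225712} = \sqrt{9415952866}$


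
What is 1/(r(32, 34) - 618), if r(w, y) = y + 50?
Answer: -1/534 ≈ -0.0018727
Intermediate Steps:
r(w, y) = 50 + y
1/(r(32, 34) - 618) = 1/((50 + 34) - 618) = 1/(84 - 618) = 1/(-534) = -1/534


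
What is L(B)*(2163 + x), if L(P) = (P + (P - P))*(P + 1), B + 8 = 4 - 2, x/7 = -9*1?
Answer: 63000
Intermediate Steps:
x = -63 (x = 7*(-9*1) = 7*(-9) = -63)
B = -6 (B = -8 + (4 - 2) = -8 + 2 = -6)
L(P) = P*(1 + P) (L(P) = (P + 0)*(1 + P) = P*(1 + P))
L(B)*(2163 + x) = (-6*(1 - 6))*(2163 - 63) = -6*(-5)*2100 = 30*2100 = 63000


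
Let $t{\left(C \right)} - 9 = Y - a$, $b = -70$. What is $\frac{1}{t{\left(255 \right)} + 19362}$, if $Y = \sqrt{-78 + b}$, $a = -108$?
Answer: $\frac{19479}{379431589} - \frac{2 i \sqrt{37}}{379431589} \approx 5.1337 \cdot 10^{-5} - 3.2062 \cdot 10^{-8} i$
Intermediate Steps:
$Y = 2 i \sqrt{37}$ ($Y = \sqrt{-78 - 70} = \sqrt{-148} = 2 i \sqrt{37} \approx 12.166 i$)
$t{\left(C \right)} = 117 + 2 i \sqrt{37}$ ($t{\left(C \right)} = 9 + \left(2 i \sqrt{37} - -108\right) = 9 + \left(2 i \sqrt{37} + 108\right) = 9 + \left(108 + 2 i \sqrt{37}\right) = 117 + 2 i \sqrt{37}$)
$\frac{1}{t{\left(255 \right)} + 19362} = \frac{1}{\left(117 + 2 i \sqrt{37}\right) + 19362} = \frac{1}{19479 + 2 i \sqrt{37}}$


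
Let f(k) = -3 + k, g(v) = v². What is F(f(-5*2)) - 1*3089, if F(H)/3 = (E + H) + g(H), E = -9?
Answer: -2648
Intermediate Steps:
F(H) = -27 + 3*H + 3*H² (F(H) = 3*((-9 + H) + H²) = 3*(-9 + H + H²) = -27 + 3*H + 3*H²)
F(f(-5*2)) - 1*3089 = (-27 + 3*(-3 - 5*2) + 3*(-3 - 5*2)²) - 1*3089 = (-27 + 3*(-3 - 10) + 3*(-3 - 10)²) - 3089 = (-27 + 3*(-13) + 3*(-13)²) - 3089 = (-27 - 39 + 3*169) - 3089 = (-27 - 39 + 507) - 3089 = 441 - 3089 = -2648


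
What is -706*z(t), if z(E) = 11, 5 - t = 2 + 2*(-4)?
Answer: -7766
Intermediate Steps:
t = 11 (t = 5 - (2 + 2*(-4)) = 5 - (2 - 8) = 5 - 1*(-6) = 5 + 6 = 11)
-706*z(t) = -706*11 = -7766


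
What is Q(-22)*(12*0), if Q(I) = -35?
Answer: 0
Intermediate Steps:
Q(-22)*(12*0) = -420*0 = -35*0 = 0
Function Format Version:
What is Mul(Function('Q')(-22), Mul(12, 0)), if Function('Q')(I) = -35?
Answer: 0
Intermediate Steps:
Mul(Function('Q')(-22), Mul(12, 0)) = Mul(-35, Mul(12, 0)) = Mul(-35, 0) = 0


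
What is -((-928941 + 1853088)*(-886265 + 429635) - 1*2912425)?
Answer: 421996157035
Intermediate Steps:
-((-928941 + 1853088)*(-886265 + 429635) - 1*2912425) = -(924147*(-456630) - 2912425) = -(-421993244610 - 2912425) = -1*(-421996157035) = 421996157035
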